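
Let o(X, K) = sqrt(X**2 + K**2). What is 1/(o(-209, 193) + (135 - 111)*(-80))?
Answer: -192/360547 - sqrt(80930)/3605470 ≈ -0.00061143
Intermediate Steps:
o(X, K) = sqrt(K**2 + X**2)
1/(o(-209, 193) + (135 - 111)*(-80)) = 1/(sqrt(193**2 + (-209)**2) + (135 - 111)*(-80)) = 1/(sqrt(37249 + 43681) + 24*(-80)) = 1/(sqrt(80930) - 1920) = 1/(-1920 + sqrt(80930))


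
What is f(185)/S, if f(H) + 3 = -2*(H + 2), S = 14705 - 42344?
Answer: 377/27639 ≈ 0.013640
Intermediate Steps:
S = -27639
f(H) = -7 - 2*H (f(H) = -3 - 2*(H + 2) = -3 - 2*(2 + H) = -3 + (-4 - 2*H) = -7 - 2*H)
f(185)/S = (-7 - 2*185)/(-27639) = (-7 - 370)*(-1/27639) = -377*(-1/27639) = 377/27639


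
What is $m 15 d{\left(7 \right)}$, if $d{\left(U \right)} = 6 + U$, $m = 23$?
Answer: $4485$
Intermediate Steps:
$m 15 d{\left(7 \right)} = 23 \cdot 15 \left(6 + 7\right) = 345 \cdot 13 = 4485$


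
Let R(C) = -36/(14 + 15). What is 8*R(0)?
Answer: -288/29 ≈ -9.9310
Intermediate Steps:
R(C) = -36/29
8*R(0) = 8*(-36/29) = -288/29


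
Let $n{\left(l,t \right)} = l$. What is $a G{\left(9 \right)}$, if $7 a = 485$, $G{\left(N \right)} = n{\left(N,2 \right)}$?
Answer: $\frac{4365}{7} \approx 623.57$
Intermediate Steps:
$G{\left(N \right)} = N$
$a = \frac{485}{7}$ ($a = \frac{1}{7} \cdot 485 = \frac{485}{7} \approx 69.286$)
$a G{\left(9 \right)} = \frac{485}{7} \cdot 9 = \frac{4365}{7}$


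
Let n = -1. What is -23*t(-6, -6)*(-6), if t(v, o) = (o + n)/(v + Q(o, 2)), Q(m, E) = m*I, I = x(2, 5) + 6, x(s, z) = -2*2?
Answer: 161/3 ≈ 53.667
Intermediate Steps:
x(s, z) = -4
I = 2 (I = -4 + 6 = 2)
Q(m, E) = 2*m (Q(m, E) = m*2 = 2*m)
t(v, o) = (-1 + o)/(v + 2*o) (t(v, o) = (o - 1)/(v + 2*o) = (-1 + o)/(v + 2*o))
-23*t(-6, -6)*(-6) = -23*(-1 - 6)/(-6 + 2*(-6))*(-6) = -23*(-7)/(-6 - 12)*(-6) = -23*(-7)/(-18)*(-6) = -(-23)*(-7)/18*(-6) = -23*7/18*(-6) = -161/18*(-6) = 161/3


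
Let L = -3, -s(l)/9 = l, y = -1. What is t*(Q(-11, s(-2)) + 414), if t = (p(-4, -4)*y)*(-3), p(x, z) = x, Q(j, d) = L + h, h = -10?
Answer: -4812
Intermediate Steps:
s(l) = -9*l
Q(j, d) = -13 (Q(j, d) = -3 - 10 = -13)
t = -12 (t = -4*(-1)*(-3) = 4*(-3) = -12)
t*(Q(-11, s(-2)) + 414) = -12*(-13 + 414) = -12*401 = -4812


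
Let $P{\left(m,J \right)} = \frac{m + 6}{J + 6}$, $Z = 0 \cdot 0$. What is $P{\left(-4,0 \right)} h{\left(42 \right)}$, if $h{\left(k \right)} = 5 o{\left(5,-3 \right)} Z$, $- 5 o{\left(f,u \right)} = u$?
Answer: $0$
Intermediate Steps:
$Z = 0$
$o{\left(f,u \right)} = - \frac{u}{5}$
$P{\left(m,J \right)} = \frac{6 + m}{6 + J}$
$h{\left(k \right)} = 0$ ($h{\left(k \right)} = 5 \left(\left(- \frac{1}{5}\right) \left(-3\right)\right) 0 = 5 \cdot \frac{3}{5} \cdot 0 = 3 \cdot 0 = 0$)
$P{\left(-4,0 \right)} h{\left(42 \right)} = \frac{6 - 4}{6 + 0} \cdot 0 = \frac{1}{6} \cdot 2 \cdot 0 = \frac{1}{3} \cdot 0 = 0$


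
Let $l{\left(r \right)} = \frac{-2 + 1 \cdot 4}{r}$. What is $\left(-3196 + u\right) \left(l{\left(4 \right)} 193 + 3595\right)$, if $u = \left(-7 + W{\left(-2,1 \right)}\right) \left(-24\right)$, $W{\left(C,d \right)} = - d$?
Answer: $-11089266$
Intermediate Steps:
$u = 192$ ($u = \left(-7 - 1\right) \left(-24\right) = \left(-8\right) \left(-24\right) = 192$)
$l{\left(r \right)} = \frac{2}{r}$ ($l{\left(r \right)} = \frac{-2 + 4}{r} = \frac{2}{r}$)
$\left(-3196 + u\right) \left(l{\left(4 \right)} 193 + 3595\right) = \left(-3196 + 192\right) \left(\frac{2}{4} \cdot 193 + 3595\right) = - 3004 \left(2 \cdot \frac{1}{4} \cdot 193 + 3595\right) = - 3004 \left(\frac{1}{2} \cdot 193 + 3595\right) = - 3004 \left(\frac{193}{2} + 3595\right) = \left(-3004\right) \frac{7383}{2} = -11089266$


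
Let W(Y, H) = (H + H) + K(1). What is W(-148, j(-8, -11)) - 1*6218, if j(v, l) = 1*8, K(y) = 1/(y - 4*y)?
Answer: -18607/3 ≈ -6202.3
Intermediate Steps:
K(y) = -1/(3*y) (K(y) = 1/(-3*y) = -1/(3*y))
j(v, l) = 8
W(Y, H) = -⅓ + 2*H (W(Y, H) = (H + H) - ⅓/1 = 2*H - ⅓*1 = 2*H - ⅓ = -⅓ + 2*H)
W(-148, j(-8, -11)) - 1*6218 = (-⅓ + 2*8) - 1*6218 = (-⅓ + 16) - 6218 = 47/3 - 6218 = -18607/3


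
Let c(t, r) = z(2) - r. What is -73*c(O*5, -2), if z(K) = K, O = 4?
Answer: -292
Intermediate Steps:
c(t, r) = 2 - r
-73*c(O*5, -2) = -73*(2 - 1*(-2)) = -73*(2 + 2) = -73*4 = -292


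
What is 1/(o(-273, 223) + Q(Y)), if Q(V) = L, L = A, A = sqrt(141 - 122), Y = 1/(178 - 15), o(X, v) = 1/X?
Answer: 273/1416050 + 74529*sqrt(19)/1416050 ≈ 0.22961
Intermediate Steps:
Y = 1/163 ≈ 0.0061350
A = sqrt(19) ≈ 4.3589
L = sqrt(19) ≈ 4.3589
Q(V) = sqrt(19)
1/(o(-273, 223) + Q(Y)) = 1/(1/(-273) + sqrt(19)) = 1/(-1/273 + sqrt(19))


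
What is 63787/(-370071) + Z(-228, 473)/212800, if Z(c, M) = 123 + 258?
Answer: -13432876549/78751108800 ≈ -0.17057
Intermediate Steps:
Z(c, M) = 381
63787/(-370071) + Z(-228, 473)/212800 = 63787/(-370071) + 381/212800 = 63787*(-1/370071) + 381*(1/212800) = -63787/370071 + 381/212800 = -13432876549/78751108800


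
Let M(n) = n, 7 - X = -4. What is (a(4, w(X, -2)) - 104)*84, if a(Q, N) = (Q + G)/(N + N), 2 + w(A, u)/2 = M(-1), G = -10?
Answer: -8694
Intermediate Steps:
X = 11 (X = 7 - 1*(-4) = 7 + 4 = 11)
w(A, u) = -6 (w(A, u) = -4 + 2*(-1) = -4 - 2 = -6)
a(Q, N) = (-10 + Q)/(2*N) (a(Q, N) = (Q - 10)/(N + N) = (-10 + Q)/((2*N)) = (-10 + Q)*(1/(2*N)) = (-10 + Q)/(2*N))
(a(4, w(X, -2)) - 104)*84 = ((1/2)*(-10 + 4)/(-6) - 104)*84 = ((1/2)*(-1/6)*(-6) - 104)*84 = (1/2 - 104)*84 = -207/2*84 = -8694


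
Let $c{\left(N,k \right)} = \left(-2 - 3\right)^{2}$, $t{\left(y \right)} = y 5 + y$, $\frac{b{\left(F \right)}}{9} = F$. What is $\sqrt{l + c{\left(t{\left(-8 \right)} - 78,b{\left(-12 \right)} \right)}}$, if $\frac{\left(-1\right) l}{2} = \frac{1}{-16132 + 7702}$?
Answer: $\frac{4 \sqrt{27759990}}{4215} \approx 5.0$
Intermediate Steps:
$b{\left(F \right)} = 9 F$
$t{\left(y \right)} = 6 y$ ($t{\left(y \right)} = 5 y + y = 6 y$)
$l = \frac{1}{4215}$ ($l = - \frac{2}{-16132 + 7702} = - \frac{2}{-8430} = \left(-2\right) \left(- \frac{1}{8430}\right) = \frac{1}{4215} \approx 0.00023725$)
$c{\left(N,k \right)} = 25$ ($c{\left(N,k \right)} = \left(-5\right)^{2} = 25$)
$\sqrt{l + c{\left(t{\left(-8 \right)} - 78,b{\left(-12 \right)} \right)}} = \sqrt{\frac{1}{4215} + 25} = \sqrt{\frac{105376}{4215}} = \frac{4 \sqrt{27759990}}{4215}$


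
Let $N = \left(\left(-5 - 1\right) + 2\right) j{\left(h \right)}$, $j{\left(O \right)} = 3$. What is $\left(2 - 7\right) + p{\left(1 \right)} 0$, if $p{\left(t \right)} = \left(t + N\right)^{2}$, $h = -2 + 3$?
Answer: $-5$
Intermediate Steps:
$h = 1$
$N = -12$ ($N = \left(\left(-5 - 1\right) + 2\right) 3 = \left(-6 + 2\right) 3 = \left(-4\right) 3 = -12$)
$p{\left(t \right)} = \left(-12 + t\right)^{2}$ ($p{\left(t \right)} = \left(t - 12\right)^{2} = \left(-12 + t\right)^{2}$)
$\left(2 - 7\right) + p{\left(1 \right)} 0 = \left(2 - 7\right) + \left(-12 + 1\right)^{2} \cdot 0 = -5 + \left(-11\right)^{2} \cdot 0 = -5 + 121 \cdot 0 = -5 + 0 = -5$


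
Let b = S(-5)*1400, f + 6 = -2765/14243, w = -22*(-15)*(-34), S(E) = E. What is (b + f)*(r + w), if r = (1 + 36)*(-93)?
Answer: 1463009798403/14243 ≈ 1.0272e+8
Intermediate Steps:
w = -11220 (w = 330*(-34) = -11220)
f = -88223/14243 (f = -6 - 2765/14243 = -88223/14243 ≈ -6.1941)
b = -7000 (b = -5*1400 = -7000)
r = -3441 (r = 37*(-93) = -3441)
(b + f)*(r + w) = (-7000 - 88223/14243)*(-3441 - 11220) = -99789223/14243*(-14661) = 1463009798403/14243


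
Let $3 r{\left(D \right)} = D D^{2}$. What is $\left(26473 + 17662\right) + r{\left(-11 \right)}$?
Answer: $\frac{131074}{3} \approx 43691.0$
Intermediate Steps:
$r{\left(D \right)} = \frac{D^{3}}{3}$ ($r{\left(D \right)} = \frac{D D^{2}}{3} = \frac{D^{3}}{3}$)
$\left(26473 + 17662\right) + r{\left(-11 \right)} = \left(26473 + 17662\right) + \frac{\left(-11\right)^{3}}{3} = 44135 + \frac{1}{3} \left(-1331\right) = 44135 - \frac{1331}{3} = \frac{131074}{3}$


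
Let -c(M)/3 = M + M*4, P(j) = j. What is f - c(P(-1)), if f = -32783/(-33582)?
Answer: -470947/33582 ≈ -14.024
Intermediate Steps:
c(M) = -15*M (c(M) = -3*(M + M*4) = -3*(M + 4*M) = -15*M)
f = 32783/33582 (f = -32783*(-1/33582) = 32783/33582 ≈ 0.97621)
f - c(P(-1)) = 32783/33582 - (-15)*(-1) = 32783/33582 - 1*15 = 32783/33582 - 15 = -470947/33582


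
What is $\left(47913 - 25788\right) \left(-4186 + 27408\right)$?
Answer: $513786750$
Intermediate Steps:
$\left(47913 - 25788\right) \left(-4186 + 27408\right) = 22125 \cdot 23222 = 513786750$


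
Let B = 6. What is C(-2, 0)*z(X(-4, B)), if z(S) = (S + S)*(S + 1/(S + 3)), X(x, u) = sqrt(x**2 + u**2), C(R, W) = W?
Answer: 0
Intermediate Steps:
X(x, u) = sqrt(u**2 + x**2)
z(S) = 2*S*(S + 1/(3 + S)) (z(S) = (2*S)*(S + 1/(3 + S)) = 2*S*(S + 1/(3 + S)))
C(-2, 0)*z(X(-4, B)) = 0*(2*sqrt(6**2 + (-4)**2)*(1 + (sqrt(6**2 + (-4)**2))**2 + 3*sqrt(6**2 + (-4)**2))/(3 + sqrt(6**2 + (-4)**2))) = 0*(2*sqrt(36 + 16)*(1 + (sqrt(36 + 16))**2 + 3*sqrt(36 + 16))/(3 + sqrt(36 + 16))) = 0*(2*sqrt(52)*(1 + (sqrt(52))**2 + 3*sqrt(52))/(3 + sqrt(52))) = 0*(2*(2*sqrt(13))*(1 + (2*sqrt(13))**2 + 3*(2*sqrt(13)))/(3 + 2*sqrt(13))) = 0*(2*(2*sqrt(13))*(1 + 52 + 6*sqrt(13))/(3 + 2*sqrt(13))) = 0*(2*(2*sqrt(13))*(53 + 6*sqrt(13))/(3 + 2*sqrt(13))) = 0*(4*sqrt(13)*(53 + 6*sqrt(13))/(3 + 2*sqrt(13))) = 0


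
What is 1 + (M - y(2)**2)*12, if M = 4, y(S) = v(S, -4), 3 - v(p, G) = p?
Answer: 37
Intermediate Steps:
v(p, G) = 3 - p
y(S) = 3 - S
1 + (M - y(2)**2)*12 = 1 + (4 - (3 - 1*2)**2)*12 = 1 + (4 - (3 - 2)**2)*12 = 1 + (4 - 1*1**2)*12 = 1 + (4 - 1*1)*12 = 1 + (4 - 1)*12 = 1 + 3*12 = 1 + 36 = 37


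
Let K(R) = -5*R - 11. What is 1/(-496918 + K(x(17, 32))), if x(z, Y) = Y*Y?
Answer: -1/502049 ≈ -1.9918e-6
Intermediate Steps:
x(z, Y) = Y**2
K(R) = -11 - 5*R
1/(-496918 + K(x(17, 32))) = 1/(-496918 + (-11 - 5*32**2)) = 1/(-496918 + (-11 - 5*1024)) = 1/(-496918 + (-11 - 5120)) = 1/(-496918 - 5131) = 1/(-502049) = -1/502049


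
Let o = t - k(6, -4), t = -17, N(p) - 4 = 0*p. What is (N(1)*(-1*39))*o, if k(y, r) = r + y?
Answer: 2964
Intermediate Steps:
N(p) = 4 (N(p) = 4 + 0*p = 4 + 0 = 4)
o = -19 (o = -17 - (-4 + 6) = -17 - 1*2 = -17 - 2 = -19)
(N(1)*(-1*39))*o = (4*(-1*39))*(-19) = (4*(-39))*(-19) = -156*(-19) = 2964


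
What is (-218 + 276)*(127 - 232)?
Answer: -6090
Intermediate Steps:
(-218 + 276)*(127 - 232) = 58*(-105) = -6090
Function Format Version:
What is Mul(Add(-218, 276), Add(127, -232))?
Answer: -6090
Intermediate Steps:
Mul(Add(-218, 276), Add(127, -232)) = Mul(58, -105) = -6090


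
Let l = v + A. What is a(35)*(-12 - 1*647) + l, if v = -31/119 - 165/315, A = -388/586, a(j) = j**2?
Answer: -12063131939/14943 ≈ -8.0728e+5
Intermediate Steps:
A = -194/293 (A = -388*1/586 = -194/293 ≈ -0.66212)
v = -40/51 (v = -31*1/119 - 165*1/315 = -31/119 - 11/21 = -40/51 ≈ -0.78431)
l = -21614/14943 (l = -40/51 - 194/293 = -21614/14943 ≈ -1.4464)
a(35)*(-12 - 1*647) + l = 35**2*(-12 - 1*647) - 21614/14943 = 1225*(-12 - 647) - 21614/14943 = 1225*(-659) - 21614/14943 = -807275 - 21614/14943 = -12063131939/14943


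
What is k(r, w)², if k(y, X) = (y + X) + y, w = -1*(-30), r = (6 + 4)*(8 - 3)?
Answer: 16900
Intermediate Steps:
r = 50 (r = 10*5 = 50)
w = 30
k(y, X) = X + 2*y (k(y, X) = (X + y) + y = X + 2*y)
k(r, w)² = (30 + 2*50)² = (30 + 100)² = 130² = 16900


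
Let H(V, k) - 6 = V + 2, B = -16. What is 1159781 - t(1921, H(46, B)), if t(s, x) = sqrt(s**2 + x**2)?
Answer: 1159781 - 533*sqrt(13) ≈ 1.1579e+6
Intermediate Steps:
H(V, k) = 8 + V (H(V, k) = 6 + (V + 2) = 6 + (2 + V) = 8 + V)
1159781 - t(1921, H(46, B)) = 1159781 - sqrt(1921**2 + (8 + 46)**2) = 1159781 - sqrt(3690241 + 54**2) = 1159781 - sqrt(3690241 + 2916) = 1159781 - sqrt(3693157) = 1159781 - 533*sqrt(13)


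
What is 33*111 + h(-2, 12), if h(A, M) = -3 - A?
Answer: 3662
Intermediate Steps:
33*111 + h(-2, 12) = 33*111 + (-3 - 1*(-2)) = 3663 + (-3 + 2) = 3663 - 1 = 3662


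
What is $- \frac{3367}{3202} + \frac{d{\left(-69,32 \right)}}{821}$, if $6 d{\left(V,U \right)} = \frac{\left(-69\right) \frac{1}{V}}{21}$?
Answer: $- \frac{87074870}{82808523} \approx -1.0515$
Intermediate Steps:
$d{\left(V,U \right)} = - \frac{23}{42 V}$ ($d{\left(V,U \right)} = \frac{- \frac{69}{V} \frac{1}{21}}{6} = \frac{\left(- \frac{23}{7}\right) \frac{1}{V}}{6} = - \frac{23}{42 V}$)
$- \frac{3367}{3202} + \frac{d{\left(-69,32 \right)}}{821} = - \frac{3367}{3202} + \frac{\left(- \frac{23}{42}\right) \frac{1}{-69}}{821} = \left(-3367\right) \frac{1}{3202} + \left(- \frac{23}{42}\right) \left(- \frac{1}{69}\right) \frac{1}{821} = - \frac{3367}{3202} + \frac{1}{126} \cdot \frac{1}{821} = - \frac{3367}{3202} + \frac{1}{103446} = - \frac{87074870}{82808523}$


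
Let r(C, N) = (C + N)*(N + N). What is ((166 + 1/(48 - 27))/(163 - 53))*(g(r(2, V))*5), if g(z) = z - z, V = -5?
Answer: 0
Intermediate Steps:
r(C, N) = 2*N*(C + N) (r(C, N) = (C + N)*(2*N) = 2*N*(C + N))
g(z) = 0
((166 + 1/(48 - 27))/(163 - 53))*(g(r(2, V))*5) = ((166 + 1/(48 - 27))/(163 - 53))*(0*5) = ((166 + 1/21)/110)*0 = ((166 + 1/21)*(1/110))*0 = ((3487/21)*(1/110))*0 = (317/210)*0 = 0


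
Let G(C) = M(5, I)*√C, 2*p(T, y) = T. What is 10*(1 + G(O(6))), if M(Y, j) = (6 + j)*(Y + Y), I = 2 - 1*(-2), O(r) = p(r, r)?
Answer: 10 + 1000*√3 ≈ 1742.1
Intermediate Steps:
p(T, y) = T/2
O(r) = r/2
I = 4 (I = 2 + 2 = 4)
M(Y, j) = 2*Y*(6 + j) (M(Y, j) = (6 + j)*(2*Y) = 2*Y*(6 + j))
G(C) = 100*√C (G(C) = (2*5*(6 + 4))*√C = (2*5*10)*√C = 100*√C)
10*(1 + G(O(6))) = 10*(1 + 100*√((½)*6)) = 10*(1 + 100*√3) = 10 + 1000*√3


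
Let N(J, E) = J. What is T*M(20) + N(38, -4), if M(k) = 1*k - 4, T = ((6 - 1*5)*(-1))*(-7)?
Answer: 150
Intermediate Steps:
T = 7 (T = ((6 - 5)*(-1))*(-7) = (1*(-1))*(-7) = -1*(-7) = 7)
M(k) = -4 + k (M(k) = k - 4 = -4 + k)
T*M(20) + N(38, -4) = 7*(-4 + 20) + 38 = 7*16 + 38 = 112 + 38 = 150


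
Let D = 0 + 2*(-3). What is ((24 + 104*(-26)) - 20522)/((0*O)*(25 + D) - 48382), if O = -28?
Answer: 11601/24191 ≈ 0.47956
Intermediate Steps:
D = -6 (D = 0 - 6 = -6)
((24 + 104*(-26)) - 20522)/((0*O)*(25 + D) - 48382) = ((24 + 104*(-26)) - 20522)/((0*(-28))*(25 - 6) - 48382) = ((24 - 2704) - 20522)/(0*19 - 48382) = (-2680 - 20522)/(0 - 48382) = -23202/(-48382) = -23202*(-1/48382) = 11601/24191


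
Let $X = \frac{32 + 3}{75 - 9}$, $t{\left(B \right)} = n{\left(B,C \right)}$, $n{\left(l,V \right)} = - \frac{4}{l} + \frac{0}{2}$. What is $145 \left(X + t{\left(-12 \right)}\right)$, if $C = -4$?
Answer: $\frac{2755}{22} \approx 125.23$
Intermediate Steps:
$n{\left(l,V \right)} = - \frac{4}{l}$ ($n{\left(l,V \right)} = - \frac{4}{l} + 0 \cdot \frac{1}{2} = - \frac{4}{l} + 0 = - \frac{4}{l}$)
$t{\left(B \right)} = - \frac{4}{B}$
$X = \frac{35}{66} \approx 0.5303$
$145 \left(X + t{\left(-12 \right)}\right) = 145 \left(\frac{35}{66} - \frac{4}{-12}\right) = 145 \left(\frac{35}{66} - - \frac{1}{3}\right) = 145 \left(\frac{35}{66} + \frac{1}{3}\right) = 145 \cdot \frac{19}{22} = \frac{2755}{22}$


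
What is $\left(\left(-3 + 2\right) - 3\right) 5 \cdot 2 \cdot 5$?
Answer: $-200$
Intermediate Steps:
$\left(\left(-3 + 2\right) - 3\right) 5 \cdot 2 \cdot 5 = \left(-1 - 3\right) 10 \cdot 5 = \left(-4\right) 10 \cdot 5 = \left(-40\right) 5 = -200$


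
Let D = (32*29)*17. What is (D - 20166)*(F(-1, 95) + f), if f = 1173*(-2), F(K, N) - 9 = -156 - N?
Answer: 11361320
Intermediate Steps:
F(K, N) = -147 - N (F(K, N) = 9 + (-156 - N) = -147 - N)
D = 15776 (D = 928*17 = 15776)
f = -2346
(D - 20166)*(F(-1, 95) + f) = (15776 - 20166)*((-147 - 1*95) - 2346) = -4390*((-147 - 95) - 2346) = -4390*(-242 - 2346) = -4390*(-2588) = 11361320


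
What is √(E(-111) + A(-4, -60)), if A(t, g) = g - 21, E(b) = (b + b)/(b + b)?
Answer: 4*I*√5 ≈ 8.9443*I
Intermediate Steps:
E(b) = 1 (E(b) = (2*b)/((2*b)) = (2*b)*(1/(2*b)) = 1)
A(t, g) = -21 + g
√(E(-111) + A(-4, -60)) = √(1 + (-21 - 60)) = √(1 - 81) = √(-80) = 4*I*√5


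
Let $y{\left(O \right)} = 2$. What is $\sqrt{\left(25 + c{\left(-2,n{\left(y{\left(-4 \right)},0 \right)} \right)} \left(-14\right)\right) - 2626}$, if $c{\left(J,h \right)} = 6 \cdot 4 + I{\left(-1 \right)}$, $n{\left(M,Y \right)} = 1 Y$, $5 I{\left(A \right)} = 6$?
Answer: $\frac{3 i \sqrt{8205}}{5} \approx 54.349 i$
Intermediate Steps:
$I{\left(A \right)} = \frac{6}{5}$ ($I{\left(A \right)} = \frac{1}{5} \cdot 6 = \frac{6}{5}$)
$n{\left(M,Y \right)} = Y$
$c{\left(J,h \right)} = \frac{126}{5}$ ($c{\left(J,h \right)} = 6 \cdot 4 + \frac{6}{5} = 24 + \frac{6}{5} = \frac{126}{5}$)
$\sqrt{\left(25 + c{\left(-2,n{\left(y{\left(-4 \right)},0 \right)} \right)} \left(-14\right)\right) - 2626} = \sqrt{\left(25 + \frac{126}{5} \left(-14\right)\right) - 2626} = \sqrt{\left(25 - \frac{1764}{5}\right) - 2626} = \sqrt{- \frac{1639}{5} - 2626} = \sqrt{- \frac{14769}{5}} = \frac{3 i \sqrt{8205}}{5}$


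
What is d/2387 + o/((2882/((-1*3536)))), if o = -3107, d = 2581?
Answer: 1192357303/312697 ≈ 3813.1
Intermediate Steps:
d/2387 + o/((2882/((-1*3536)))) = 2581/2387 - 3107/(2882/((-1*3536))) = 2581*(1/2387) - 3107/(2882/(-3536)) = 2581/2387 - 3107/(2882*(-1/3536)) = 2581/2387 - 3107/(-1441/1768) = 2581/2387 - 3107*(-1768/1441) = 2581/2387 + 5493176/1441 = 1192357303/312697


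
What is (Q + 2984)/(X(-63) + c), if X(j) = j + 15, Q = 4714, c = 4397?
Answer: 7698/4349 ≈ 1.7701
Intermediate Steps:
X(j) = 15 + j
(Q + 2984)/(X(-63) + c) = (4714 + 2984)/((15 - 63) + 4397) = 7698/(-48 + 4397) = 7698/4349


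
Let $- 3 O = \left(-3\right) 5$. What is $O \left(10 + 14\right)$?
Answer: $120$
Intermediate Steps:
$O = 5$ ($O = - \frac{\left(-3\right) 5}{3} = \left(- \frac{1}{3}\right) \left(-15\right) = 5$)
$O \left(10 + 14\right) = 5 \left(10 + 14\right) = 5 \cdot 24 = 120$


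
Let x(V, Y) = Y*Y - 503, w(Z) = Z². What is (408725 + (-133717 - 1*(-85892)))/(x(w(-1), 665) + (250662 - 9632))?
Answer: 30075/56896 ≈ 0.52860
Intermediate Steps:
x(V, Y) = -503 + Y² (x(V, Y) = Y² - 503 = -503 + Y²)
(408725 + (-133717 - 1*(-85892)))/(x(w(-1), 665) + (250662 - 9632)) = (408725 + (-133717 - 1*(-85892)))/((-503 + 665²) + (250662 - 9632)) = (408725 + (-133717 + 85892))/((-503 + 442225) + 241030) = (408725 - 47825)/(441722 + 241030) = 360900/682752 = 360900*(1/682752) = 30075/56896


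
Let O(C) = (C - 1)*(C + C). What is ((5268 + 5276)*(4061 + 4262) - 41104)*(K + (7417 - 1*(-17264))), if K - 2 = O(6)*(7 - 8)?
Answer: 2159846038784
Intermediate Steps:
O(C) = 2*C*(-1 + C) (O(C) = (-1 + C)*(2*C) = 2*C*(-1 + C))
K = -58 (K = 2 + (2*6*(-1 + 6))*(7 - 8) = 2 + (2*6*5)*(-1) = 2 + 60*(-1) = 2 - 60 = -58)
((5268 + 5276)*(4061 + 4262) - 41104)*(K + (7417 - 1*(-17264))) = ((5268 + 5276)*(4061 + 4262) - 41104)*(-58 + (7417 - 1*(-17264))) = (10544*8323 - 41104)*(-58 + (7417 + 17264)) = (87757712 - 41104)*(-58 + 24681) = 87716608*24623 = 2159846038784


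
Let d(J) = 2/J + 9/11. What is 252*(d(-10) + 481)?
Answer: 6675228/55 ≈ 1.2137e+5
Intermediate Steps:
d(J) = 9/11 + 2/J (d(J) = 2/J + 9*(1/11) = 2/J + 9/11 = 9/11 + 2/J)
252*(d(-10) + 481) = 252*((9/11 + 2/(-10)) + 481) = 252*((9/11 + 2*(-1/10)) + 481) = 252*((9/11 - 1/5) + 481) = 252*(34/55 + 481) = 252*(26489/55) = 6675228/55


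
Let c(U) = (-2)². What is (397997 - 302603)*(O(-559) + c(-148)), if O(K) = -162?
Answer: -15072252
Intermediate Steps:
c(U) = 4
(397997 - 302603)*(O(-559) + c(-148)) = (397997 - 302603)*(-162 + 4) = 95394*(-158) = -15072252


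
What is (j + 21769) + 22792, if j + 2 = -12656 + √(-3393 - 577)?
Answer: 31903 + I*√3970 ≈ 31903.0 + 63.008*I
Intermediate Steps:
j = -12658 + I*√3970 (j = -2 + (-12656 + √(-3393 - 577)) = -2 + (-12656 + √(-3970)) = -2 + (-12656 + I*√3970) = -12658 + I*√3970 ≈ -12658.0 + 63.008*I)
(j + 21769) + 22792 = ((-12658 + I*√3970) + 21769) + 22792 = (9111 + I*√3970) + 22792 = 31903 + I*√3970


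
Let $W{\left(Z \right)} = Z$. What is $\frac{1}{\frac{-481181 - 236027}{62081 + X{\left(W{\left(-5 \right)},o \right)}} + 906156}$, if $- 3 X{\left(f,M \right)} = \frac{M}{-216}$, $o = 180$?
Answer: $\frac{1117463}{1012582892484} \approx 1.1036 \cdot 10^{-6}$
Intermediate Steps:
$X{\left(f,M \right)} = \frac{M}{648}$ ($X{\left(f,M \right)} = - \frac{M \frac{1}{-216}}{3} = - \frac{M \left(- \frac{1}{216}\right)}{3} = - \frac{\left(- \frac{1}{216}\right) M}{3} = \frac{M}{648}$)
$\frac{1}{\frac{-481181 - 236027}{62081 + X{\left(W{\left(-5 \right)},o \right)}} + 906156} = \frac{1}{\frac{-481181 - 236027}{62081 + \frac{1}{648} \cdot 180} + 906156} = \frac{1}{- \frac{717208}{62081 + \frac{5}{18}} + 906156} = \frac{1}{- \frac{717208}{\frac{1117463}{18}} + 906156} = \frac{1}{\left(-717208\right) \frac{18}{1117463} + 906156} = \frac{1}{- \frac{12909744}{1117463} + 906156} = \frac{1}{\frac{1012582892484}{1117463}} = \frac{1117463}{1012582892484}$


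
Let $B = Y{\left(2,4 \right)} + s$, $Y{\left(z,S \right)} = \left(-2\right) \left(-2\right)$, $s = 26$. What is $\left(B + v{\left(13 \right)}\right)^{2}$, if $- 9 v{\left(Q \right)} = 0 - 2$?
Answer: $\frac{73984}{81} \approx 913.38$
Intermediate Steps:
$Y{\left(z,S \right)} = 4$
$B = 30$ ($B = 4 + 26 = 30$)
$v{\left(Q \right)} = \frac{2}{9}$ ($v{\left(Q \right)} = - \frac{0 - 2}{9} = \left(- \frac{1}{9}\right) \left(-2\right) = \frac{2}{9}$)
$\left(B + v{\left(13 \right)}\right)^{2} = \left(30 + \frac{2}{9}\right)^{2} = \left(\frac{272}{9}\right)^{2} = \frac{73984}{81}$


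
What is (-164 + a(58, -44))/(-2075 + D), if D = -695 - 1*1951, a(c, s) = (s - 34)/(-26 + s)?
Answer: 5701/165235 ≈ 0.034502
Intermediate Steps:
a(c, s) = (-34 + s)/(-26 + s)
D = -2646 (D = -695 - 1951 = -2646)
(-164 + a(58, -44))/(-2075 + D) = (-164 + (-34 - 44)/(-26 - 44))/(-2075 - 2646) = (-164 - 78/(-70))/(-4721) = (-164 - 1/70*(-78))*(-1/4721) = (-164 + 39/35)*(-1/4721) = -5701/35*(-1/4721) = 5701/165235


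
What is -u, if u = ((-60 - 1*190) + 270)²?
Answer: -400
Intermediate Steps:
u = 400 (u = ((-60 - 190) + 270)² = (-250 + 270)² = 20² = 400)
-u = -1*400 = -400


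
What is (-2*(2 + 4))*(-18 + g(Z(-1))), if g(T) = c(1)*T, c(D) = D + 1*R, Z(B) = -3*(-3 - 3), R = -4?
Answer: 864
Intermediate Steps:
Z(B) = 18 (Z(B) = -3*(-6) = 18)
c(D) = -4 + D (c(D) = D + 1*(-4) = D - 4 = -4 + D)
g(T) = -3*T (g(T) = (-4 + 1)*T = -3*T)
(-2*(2 + 4))*(-18 + g(Z(-1))) = (-2*(2 + 4))*(-18 - 3*18) = (-2*6)*(-18 - 54) = -12*(-72) = 864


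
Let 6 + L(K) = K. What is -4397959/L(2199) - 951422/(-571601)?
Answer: -2511791293913/1253520993 ≈ -2003.8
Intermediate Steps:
L(K) = -6 + K
-4397959/L(2199) - 951422/(-571601) = -4397959/(-6 + 2199) - 951422/(-571601) = -4397959/2193 - 951422*(-1/571601) = -4397959*1/2193 + 951422/571601 = -4397959/2193 + 951422/571601 = -2511791293913/1253520993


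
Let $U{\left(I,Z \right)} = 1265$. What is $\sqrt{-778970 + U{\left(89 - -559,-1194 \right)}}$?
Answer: $i \sqrt{777705} \approx 881.88 i$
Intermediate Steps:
$\sqrt{-778970 + U{\left(89 - -559,-1194 \right)}} = \sqrt{-778970 + 1265} = \sqrt{-777705} = i \sqrt{777705}$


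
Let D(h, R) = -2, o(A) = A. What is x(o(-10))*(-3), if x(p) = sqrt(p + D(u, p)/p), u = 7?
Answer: -21*I*sqrt(5)/5 ≈ -9.3915*I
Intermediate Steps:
x(p) = sqrt(p - 2/p)
x(o(-10))*(-3) = sqrt(-10 - 2/(-10))*(-3) = sqrt(-10 - 2*(-1/10))*(-3) = sqrt(-10 + 1/5)*(-3) = sqrt(-49/5)*(-3) = (7*I*sqrt(5)/5)*(-3) = -21*I*sqrt(5)/5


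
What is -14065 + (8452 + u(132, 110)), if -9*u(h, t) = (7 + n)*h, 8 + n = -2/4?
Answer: -5591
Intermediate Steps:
n = -17/2 (n = -8 - 2/4 = -8 - 2*¼ = -8 - ½ = -17/2 ≈ -8.5000)
u(h, t) = h/6 (u(h, t) = -(7 - 17/2)*h/9 = -(-1)*h/6 = h/6)
-14065 + (8452 + u(132, 110)) = -14065 + (8452 + (⅙)*132) = -14065 + (8452 + 22) = -14065 + 8474 = -5591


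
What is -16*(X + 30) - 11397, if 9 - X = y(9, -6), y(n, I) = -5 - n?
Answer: -12245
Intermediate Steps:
X = 23 (X = 9 - (-5 - 1*9) = 9 - (-5 - 9) = 9 - 1*(-14) = 9 + 14 = 23)
-16*(X + 30) - 11397 = -16*(23 + 30) - 11397 = -16*53 - 11397 = -848 - 11397 = -12245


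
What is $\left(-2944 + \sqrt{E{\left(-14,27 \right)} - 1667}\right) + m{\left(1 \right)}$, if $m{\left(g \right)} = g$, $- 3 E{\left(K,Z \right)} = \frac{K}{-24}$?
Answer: $-2943 + \frac{i \sqrt{60019}}{6} \approx -2943.0 + 40.831 i$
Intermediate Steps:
$E{\left(K,Z \right)} = \frac{K}{72}$ ($E{\left(K,Z \right)} = - \frac{K \frac{1}{-24}}{3} = - \frac{K \left(- \frac{1}{24}\right)}{3} = - \frac{\left(- \frac{1}{24}\right) K}{3} = \frac{K}{72}$)
$\left(-2944 + \sqrt{E{\left(-14,27 \right)} - 1667}\right) + m{\left(1 \right)} = \left(-2944 + \sqrt{\frac{1}{72} \left(-14\right) - 1667}\right) + 1 = \left(-2944 + \sqrt{- \frac{7}{36} - 1667}\right) + 1 = \left(-2944 + \sqrt{- \frac{60019}{36}}\right) + 1 = \left(-2944 + \frac{i \sqrt{60019}}{6}\right) + 1 = -2943 + \frac{i \sqrt{60019}}{6}$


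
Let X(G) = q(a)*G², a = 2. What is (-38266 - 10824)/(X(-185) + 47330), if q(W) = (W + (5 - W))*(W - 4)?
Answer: 4909/29492 ≈ 0.16645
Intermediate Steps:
q(W) = -20 + 5*W (q(W) = 5*(-4 + W) = -20 + 5*W)
X(G) = -10*G² (X(G) = (-20 + 5*2)*G² = (-20 + 10)*G² = -10*G²)
(-38266 - 10824)/(X(-185) + 47330) = (-38266 - 10824)/(-10*(-185)² + 47330) = -49090/(-10*34225 + 47330) = -49090/(-342250 + 47330) = -49090/(-294920) = -49090*(-1/294920) = 4909/29492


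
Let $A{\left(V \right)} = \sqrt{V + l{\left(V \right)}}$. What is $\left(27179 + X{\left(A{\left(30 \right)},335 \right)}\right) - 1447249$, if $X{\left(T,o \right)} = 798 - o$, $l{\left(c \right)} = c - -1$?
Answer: $-1419607$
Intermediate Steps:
$l{\left(c \right)} = 1 + c$ ($l{\left(c \right)} = c + 1 = 1 + c$)
$A{\left(V \right)} = \sqrt{1 + 2 V}$ ($A{\left(V \right)} = \sqrt{V + \left(1 + V\right)} = \sqrt{1 + 2 V}$)
$\left(27179 + X{\left(A{\left(30 \right)},335 \right)}\right) - 1447249 = \left(27179 + \left(798 - 335\right)\right) - 1447249 = \left(27179 + 463\right) - 1447249 = 27642 - 1447249 = -1419607$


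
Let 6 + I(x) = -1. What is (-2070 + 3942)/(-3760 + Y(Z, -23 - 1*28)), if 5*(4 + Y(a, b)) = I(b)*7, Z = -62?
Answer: -9360/18869 ≈ -0.49605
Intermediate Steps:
I(x) = -7 (I(x) = -6 - 1 = -7)
Y(a, b) = -69/5 (Y(a, b) = -4 + (-7*7)/5 = -4 + (⅕)*(-49) = -4 - 49/5 = -69/5)
(-2070 + 3942)/(-3760 + Y(Z, -23 - 1*28)) = (-2070 + 3942)/(-3760 - 69/5) = 1872/(-18869/5) = 1872*(-5/18869) = -9360/18869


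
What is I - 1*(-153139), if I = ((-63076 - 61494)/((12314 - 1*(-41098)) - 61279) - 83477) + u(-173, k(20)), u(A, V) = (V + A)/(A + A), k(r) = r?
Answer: 189663014955/2721982 ≈ 69678.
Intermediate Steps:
u(A, V) = (A + V)/(2*A) (u(A, V) = (A + V)/((2*A)) = (A + V)*(1/(2*A)) = (A + V)/(2*A))
I = -227178586543/2721982 (I = ((-63076 - 61494)/((12314 - 1*(-41098)) - 61279) - 83477) + (½)*(-173 + 20)/(-173) = (-124570/((12314 + 41098) - 61279) - 83477) + (½)*(-1/173)*(-153) = (-124570/(53412 - 61279) - 83477) + 153/346 = (-124570/(-7867) - 83477) + 153/346 = (-124570*(-1/7867) - 83477) + 153/346 = (124570/7867 - 83477) + 153/346 = -656588989/7867 + 153/346 = -227178586543/2721982 ≈ -83461.)
I - 1*(-153139) = -227178586543/2721982 - 1*(-153139) = -227178586543/2721982 + 153139 = 189663014955/2721982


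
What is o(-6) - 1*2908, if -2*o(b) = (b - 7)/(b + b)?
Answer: -69805/24 ≈ -2908.5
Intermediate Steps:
o(b) = -(-7 + b)/(4*b) (o(b) = -(b - 7)/(2*(b + b)) = -(-7 + b)/(2*(2*b)) = -(-7 + b)*1/(2*b)/2 = -(-7 + b)/(4*b))
o(-6) - 1*2908 = (¼)*(7 - 1*(-6))/(-6) - 1*2908 = (¼)*(-⅙)*(7 + 6) - 2908 = (¼)*(-⅙)*13 - 2908 = -13/24 - 2908 = -69805/24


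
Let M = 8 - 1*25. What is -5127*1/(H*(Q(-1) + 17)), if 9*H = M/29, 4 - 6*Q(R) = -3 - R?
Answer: 148683/34 ≈ 4373.0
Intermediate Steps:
M = -17 (M = 8 - 25 = -17)
Q(R) = 7/6 + R/6 (Q(R) = 2/3 - (-3 - R)/6 = 2/3 + (1/2 + R/6) = 7/6 + R/6)
H = -17/261 (H = (-17/29)/9 = (-17*1/29)/9 = (1/9)*(-17/29) = -17/261 ≈ -0.065134)
-5127*1/(H*(Q(-1) + 17)) = -5127*(-261/(17*((7/6 + (1/6)*(-1)) + 17))) = -5127*(-261/(17*((7/6 - 1/6) + 17))) = -5127*(-261/(17*(1 + 17))) = -5127/(18*(-17/261)) = -5127/(-34/29) = -5127*(-29/34) = 148683/34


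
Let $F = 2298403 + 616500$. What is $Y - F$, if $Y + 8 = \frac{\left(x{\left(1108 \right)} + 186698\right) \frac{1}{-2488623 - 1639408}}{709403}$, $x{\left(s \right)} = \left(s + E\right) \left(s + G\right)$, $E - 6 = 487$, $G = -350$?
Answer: $- \frac{8536134901619276379}{2928437575493} \approx -2.9149 \cdot 10^{6}$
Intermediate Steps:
$E = 493$ ($E = 6 + 487 = 493$)
$x{\left(s \right)} = \left(-350 + s\right) \left(493 + s\right)$ ($x{\left(s \right)} = \left(s + 493\right) \left(s - 350\right) = \left(493 + s\right) \left(-350 + s\right) = \left(-350 + s\right) \left(493 + s\right)$)
$F = 2914903$
$Y = - \frac{23427502004200}{2928437575493}$ ($Y = -8 + \frac{\left(\left(-172550 + 1108^{2} + 143 \cdot 1108\right) + 186698\right) \frac{1}{-2488623 - 1639408}}{709403} = -8 + \frac{\left(-172550 + 1227664 + 158444\right) + 186698}{-4128031} \cdot \frac{1}{709403} = -8 + \left(1213558 + 186698\right) \left(- \frac{1}{4128031}\right) \frac{1}{709403} = -8 + 1400256 \left(- \frac{1}{4128031}\right) \frac{1}{709403} = -8 - \frac{1400256}{2928437575493} = - \frac{23427502004200}{2928437575493} \approx -8.0$)
$Y - F = - \frac{23427502004200}{2928437575493} - 2914903 = - \frac{8536134901619276379}{2928437575493}$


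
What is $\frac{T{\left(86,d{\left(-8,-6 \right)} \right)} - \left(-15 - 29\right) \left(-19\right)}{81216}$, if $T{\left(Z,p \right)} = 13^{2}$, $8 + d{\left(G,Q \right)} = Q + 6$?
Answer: $- \frac{667}{81216} \approx -0.0082127$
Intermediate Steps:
$d{\left(G,Q \right)} = -2 + Q$ ($d{\left(G,Q \right)} = -8 + \left(Q + 6\right) = -8 + \left(6 + Q\right) = -2 + Q$)
$T{\left(Z,p \right)} = 169$
$\frac{T{\left(86,d{\left(-8,-6 \right)} \right)} - \left(-15 - 29\right) \left(-19\right)}{81216} = \frac{169 - \left(-15 - 29\right) \left(-19\right)}{81216} = \left(169 - \left(-44\right) \left(-19\right)\right) \frac{1}{81216} = \left(169 - 836\right) \frac{1}{81216} = \left(-667\right) \frac{1}{81216} = - \frac{667}{81216}$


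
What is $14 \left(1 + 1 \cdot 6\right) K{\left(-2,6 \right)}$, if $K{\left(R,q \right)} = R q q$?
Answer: $-7056$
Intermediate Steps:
$K{\left(R,q \right)} = R q^{2}$
$14 \left(1 + 1 \cdot 6\right) K{\left(-2,6 \right)} = 14 \left(1 + 1 \cdot 6\right) \left(- 2 \cdot 6^{2}\right) = 14 \left(1 + 6\right) \left(\left(-2\right) 36\right) = 14 \cdot 7 \left(-72\right) = 98 \left(-72\right) = -7056$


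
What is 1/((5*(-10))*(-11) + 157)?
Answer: 1/707 ≈ 0.0014144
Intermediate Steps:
1/((5*(-10))*(-11) + 157) = 1/(-50*(-11) + 157) = 1/(550 + 157) = 1/707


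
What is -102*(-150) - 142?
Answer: 15158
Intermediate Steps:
-102*(-150) - 142 = 15300 - 142 = 15158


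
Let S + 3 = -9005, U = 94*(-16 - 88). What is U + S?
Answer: -18784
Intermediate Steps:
U = -9776 (U = 94*(-104) = -9776)
S = -9008 (S = -3 - 9005 = -9008)
U + S = -9776 - 9008 = -18784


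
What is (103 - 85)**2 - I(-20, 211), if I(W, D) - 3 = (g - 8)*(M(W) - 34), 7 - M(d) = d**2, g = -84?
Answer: -38963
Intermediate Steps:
M(d) = 7 - d**2
I(W, D) = 2487 + 92*W**2 (I(W, D) = 3 + (-84 - 8)*((7 - W**2) - 34) = 3 - 92*(-27 - W**2) = 3 + (2484 + 92*W**2) = 2487 + 92*W**2)
(103 - 85)**2 - I(-20, 211) = (103 - 85)**2 - (2487 + 92*(-20)**2) = 18**2 - (2487 + 92*400) = 324 - (2487 + 36800) = 324 - 1*39287 = 324 - 39287 = -38963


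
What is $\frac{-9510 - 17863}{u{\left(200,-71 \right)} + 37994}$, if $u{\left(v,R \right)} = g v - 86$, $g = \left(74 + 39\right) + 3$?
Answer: $- \frac{27373}{61108} \approx -0.44794$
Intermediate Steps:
$g = 116$ ($g = 113 + 3 = 116$)
$u{\left(v,R \right)} = -86 + 116 v$ ($u{\left(v,R \right)} = 116 v - 86 = -86 + 116 v$)
$\frac{-9510 - 17863}{u{\left(200,-71 \right)} + 37994} = \frac{-9510 - 17863}{\left(-86 + 116 \cdot 200\right) + 37994} = - \frac{27373}{\left(-86 + 23200\right) + 37994} = - \frac{27373}{23114 + 37994} = - \frac{27373}{61108}$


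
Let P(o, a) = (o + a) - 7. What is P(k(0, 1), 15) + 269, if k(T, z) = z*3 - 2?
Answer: 278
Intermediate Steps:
k(T, z) = -2 + 3*z (k(T, z) = 3*z - 2 = -2 + 3*z)
P(o, a) = -7 + a + o (P(o, a) = (a + o) - 7 = -7 + a + o)
P(k(0, 1), 15) + 269 = (-7 + 15 + (-2 + 3*1)) + 269 = (-7 + 15 + (-2 + 3)) + 269 = (-7 + 15 + 1) + 269 = 9 + 269 = 278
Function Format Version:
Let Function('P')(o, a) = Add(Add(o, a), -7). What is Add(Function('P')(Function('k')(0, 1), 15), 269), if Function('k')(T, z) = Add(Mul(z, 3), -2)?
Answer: 278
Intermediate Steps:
Function('k')(T, z) = Add(-2, Mul(3, z)) (Function('k')(T, z) = Add(Mul(3, z), -2) = Add(-2, Mul(3, z)))
Function('P')(o, a) = Add(-7, a, o) (Function('P')(o, a) = Add(Add(a, o), -7) = Add(-7, a, o))
Add(Function('P')(Function('k')(0, 1), 15), 269) = Add(Add(-7, 15, Add(-2, Mul(3, 1))), 269) = Add(Add(-7, 15, Add(-2, 3)), 269) = Add(Add(-7, 15, 1), 269) = Add(9, 269) = 278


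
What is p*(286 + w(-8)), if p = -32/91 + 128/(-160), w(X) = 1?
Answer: -21484/65 ≈ -330.52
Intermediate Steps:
p = -524/455 (p = -32*1/91 + 128*(-1/160) = -32/91 - 4/5 = -524/455 ≈ -1.1516)
p*(286 + w(-8)) = -524*(286 + 1)/455 = -524/455*287 = -21484/65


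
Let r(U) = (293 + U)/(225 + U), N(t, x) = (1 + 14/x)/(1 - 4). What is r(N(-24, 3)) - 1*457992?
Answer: -229911329/502 ≈ -4.5799e+5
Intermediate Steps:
N(t, x) = -⅓ - 14/(3*x) (N(t, x) = (1 + 14/x)/(-3) = (1 + 14/x)*(-⅓) = -⅓ - 14/(3*x))
r(U) = (293 + U)/(225 + U)
r(N(-24, 3)) - 1*457992 = (293 + (⅓)*(-14 - 1*3)/3)/(225 + (⅓)*(-14 - 1*3)/3) - 1*457992 = (293 + (⅓)*(⅓)*(-14 - 3))/(225 + (⅓)*(⅓)*(-14 - 3)) - 457992 = (293 + (⅓)*(⅓)*(-17))/(225 + (⅓)*(⅓)*(-17)) - 457992 = (293 - 17/9)/(225 - 17/9) - 457992 = (2620/9)/(2008/9) - 457992 = (9/2008)*(2620/9) - 457992 = 655/502 - 457992 = -229911329/502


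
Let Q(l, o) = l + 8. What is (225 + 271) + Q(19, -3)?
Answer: 523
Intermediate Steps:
Q(l, o) = 8 + l
(225 + 271) + Q(19, -3) = (225 + 271) + (8 + 19) = 496 + 27 = 523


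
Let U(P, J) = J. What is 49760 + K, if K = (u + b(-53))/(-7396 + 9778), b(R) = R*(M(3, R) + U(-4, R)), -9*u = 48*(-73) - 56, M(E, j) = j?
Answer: 533404501/10719 ≈ 49763.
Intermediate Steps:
u = 3560/9 (u = -(48*(-73) - 56)/9 = -(-3504 - 56)/9 = -1/9*(-3560) = 3560/9 ≈ 395.56)
b(R) = 2*R**2 (b(R) = R*(R + R) = R*(2*R) = 2*R**2)
K = 27061/10719 (K = (3560/9 + 2*(-53)**2)/(-7396 + 9778) = (3560/9 + 2*2809)/2382 = (3560/9 + 5618)*(1/2382) = (54122/9)*(1/2382) = 27061/10719 ≈ 2.5246)
49760 + K = 49760 + 27061/10719 = 533404501/10719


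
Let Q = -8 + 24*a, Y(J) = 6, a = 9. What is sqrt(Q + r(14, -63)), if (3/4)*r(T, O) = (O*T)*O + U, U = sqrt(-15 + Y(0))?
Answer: 2*sqrt(18574 + I) ≈ 272.57 + 0.0073375*I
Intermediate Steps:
U = 3*I (U = sqrt(-15 + 6) = sqrt(-9) = 3*I ≈ 3.0*I)
r(T, O) = 4*I + 4*T*O**2/3 (r(T, O) = 4*((O*T)*O + 3*I)/3 = 4*(T*O**2 + 3*I)/3 = 4*(3*I + T*O**2)/3 = 4*I + 4*T*O**2/3)
Q = 208 (Q = -8 + 24*9 = -8 + 216 = 208)
sqrt(Q + r(14, -63)) = sqrt(208 + (4*I + (4/3)*14*(-63)**2)) = sqrt(208 + (4*I + (4/3)*14*3969)) = sqrt(208 + (4*I + 74088)) = sqrt(208 + (74088 + 4*I)) = sqrt(74296 + 4*I)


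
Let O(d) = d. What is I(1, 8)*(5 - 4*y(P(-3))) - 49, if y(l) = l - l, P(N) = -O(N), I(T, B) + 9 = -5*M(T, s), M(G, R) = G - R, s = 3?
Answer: -44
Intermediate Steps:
I(T, B) = 6 - 5*T (I(T, B) = -9 - 5*(T - 1*3) = -9 - 5*(T - 3) = -9 - 5*(-3 + T) = -9 + (15 - 5*T) = 6 - 5*T)
P(N) = -N
y(l) = 0
I(1, 8)*(5 - 4*y(P(-3))) - 49 = (6 - 5*1)*(5 - 4*0) - 49 = (6 - 5)*(5 + 0) - 49 = 1*5 - 49 = 5 - 49 = -44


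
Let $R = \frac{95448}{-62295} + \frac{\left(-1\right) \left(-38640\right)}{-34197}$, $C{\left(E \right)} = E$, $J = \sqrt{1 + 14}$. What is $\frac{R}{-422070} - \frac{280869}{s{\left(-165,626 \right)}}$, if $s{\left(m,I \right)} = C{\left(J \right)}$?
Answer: $\frac{315061892}{49952034093225} - \frac{93623 \sqrt{15}}{5} \approx -72520.0$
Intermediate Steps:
$J = \sqrt{15} \approx 3.873$
$s{\left(m,I \right)} = \sqrt{15}$
$R = - \frac{630123784}{236700235}$ ($R = 95448 \left(- \frac{1}{62295}\right) + 38640 \left(- \frac{1}{34197}\right) = - \frac{31816}{20765} - \frac{12880}{11399} = - \frac{630123784}{236700235} \approx -2.6621$)
$\frac{R}{-422070} - \frac{280869}{s{\left(-165,626 \right)}} = - \frac{630123784}{236700235 \left(-422070\right)} - \frac{280869}{\sqrt{15}} = \left(- \frac{630123784}{236700235}\right) \left(- \frac{1}{422070}\right) - 280869 \frac{\sqrt{15}}{15} = \frac{315061892}{49952034093225} - \frac{93623 \sqrt{15}}{5}$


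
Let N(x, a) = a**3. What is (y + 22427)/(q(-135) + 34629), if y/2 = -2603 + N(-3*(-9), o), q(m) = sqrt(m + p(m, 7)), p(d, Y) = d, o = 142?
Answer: 22100216257/133240879 - 1914599*I*sqrt(30)/133240879 ≈ 165.87 - 0.078705*I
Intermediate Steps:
q(m) = sqrt(2)*sqrt(m) (q(m) = sqrt(m + m) = sqrt(2*m) = sqrt(2)*sqrt(m))
y = 5721370 (y = 2*(-2603 + 142**3) = 2*(-2603 + 2863288) = 2*2860685 = 5721370)
(y + 22427)/(q(-135) + 34629) = (5721370 + 22427)/(sqrt(2)*sqrt(-135) + 34629) = 5743797/(sqrt(2)*(3*I*sqrt(15)) + 34629) = 5743797/(3*I*sqrt(30) + 34629) = 5743797/(34629 + 3*I*sqrt(30))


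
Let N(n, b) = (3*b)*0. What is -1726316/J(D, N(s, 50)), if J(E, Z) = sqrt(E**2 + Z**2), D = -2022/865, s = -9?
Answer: -746631670/1011 ≈ -7.3851e+5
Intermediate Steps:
D = -2022/865 (D = -2022*1/865 = -2022/865 ≈ -2.3376)
N(n, b) = 0
-1726316/J(D, N(s, 50)) = -1726316/sqrt((-2022/865)**2 + 0**2) = -1726316/sqrt(4088484/748225 + 0) = -1726316/(sqrt(4088484/748225)) = -1726316/2022/865 = -1726316*865/2022 = -746631670/1011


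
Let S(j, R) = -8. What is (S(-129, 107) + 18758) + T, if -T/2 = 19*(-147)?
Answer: 24336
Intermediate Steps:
T = 5586 (T = -38*(-147) = -2*(-2793) = 5586)
(S(-129, 107) + 18758) + T = (-8 + 18758) + 5586 = 18750 + 5586 = 24336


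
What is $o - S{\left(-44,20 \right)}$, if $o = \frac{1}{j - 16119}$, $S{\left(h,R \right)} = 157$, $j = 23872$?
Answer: $- \frac{1217220}{7753} \approx -157.0$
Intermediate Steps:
$o = \frac{1}{7753}$ ($o = \frac{1}{23872 - 16119} = \frac{1}{7753} \approx 0.00012898$)
$o - S{\left(-44,20 \right)} = \frac{1}{7753} - 157 = - \frac{1217220}{7753}$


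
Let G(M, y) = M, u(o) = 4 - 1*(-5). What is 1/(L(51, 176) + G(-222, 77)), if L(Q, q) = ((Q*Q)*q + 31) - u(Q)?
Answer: 1/457576 ≈ 2.1854e-6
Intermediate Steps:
u(o) = 9 (u(o) = 4 + 5 = 9)
L(Q, q) = 22 + q*Q² (L(Q, q) = ((Q*Q)*q + 31) - 1*9 = (Q²*q + 31) - 9 = (q*Q² + 31) - 9 = (31 + q*Q²) - 9 = 22 + q*Q²)
1/(L(51, 176) + G(-222, 77)) = 1/((22 + 176*51²) - 222) = 1/((22 + 176*2601) - 222) = 1/((22 + 457776) - 222) = 1/(457798 - 222) = 1/457576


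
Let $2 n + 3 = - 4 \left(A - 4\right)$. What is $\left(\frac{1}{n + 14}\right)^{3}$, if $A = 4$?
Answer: $\frac{8}{15625} \approx 0.000512$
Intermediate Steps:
$n = - \frac{3}{2}$ ($n = - \frac{3}{2} + \frac{\left(-4\right) \left(4 - 4\right)}{2} = - \frac{3}{2} + \frac{\left(-4\right) 0}{2} = - \frac{3}{2} + \frac{1}{2} \cdot 0 = - \frac{3}{2} + 0 = - \frac{3}{2} \approx -1.5$)
$\left(\frac{1}{n + 14}\right)^{3} = \left(\frac{1}{- \frac{3}{2} + 14}\right)^{3} = \left(\frac{1}{\frac{25}{2}}\right)^{3} = \left(\frac{2}{25}\right)^{3} = \frac{8}{15625}$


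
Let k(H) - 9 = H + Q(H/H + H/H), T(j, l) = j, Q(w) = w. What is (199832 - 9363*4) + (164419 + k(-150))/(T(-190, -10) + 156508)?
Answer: 4230513520/26053 ≈ 1.6238e+5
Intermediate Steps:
k(H) = 11 + H (k(H) = 9 + (H + (H/H + H/H)) = 9 + (H + (1 + 1)) = 9 + (H + 2) = 9 + (2 + H) = 11 + H)
(199832 - 9363*4) + (164419 + k(-150))/(T(-190, -10) + 156508) = (199832 - 9363*4) + (164419 + (11 - 150))/(-190 + 156508) = (199832 - 37452) + (164419 - 139)/156318 = 162380 + 164280*(1/156318) = 162380 + 27380/26053 = 4230513520/26053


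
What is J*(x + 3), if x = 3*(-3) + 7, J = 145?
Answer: 145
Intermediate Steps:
x = -2 (x = -9 + 7 = -2)
J*(x + 3) = 145*(-2 + 3) = 145*1 = 145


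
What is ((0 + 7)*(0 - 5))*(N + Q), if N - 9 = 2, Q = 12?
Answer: -805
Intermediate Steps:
N = 11 (N = 9 + 2 = 11)
((0 + 7)*(0 - 5))*(N + Q) = ((0 + 7)*(0 - 5))*(11 + 12) = (7*(-5))*23 = -35*23 = -805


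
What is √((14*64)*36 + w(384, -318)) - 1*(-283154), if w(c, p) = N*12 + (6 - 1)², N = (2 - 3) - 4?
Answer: 283154 + √32221 ≈ 2.8333e+5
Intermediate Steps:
N = -5 (N = -1 - 4 = -5)
w(c, p) = -35 (w(c, p) = -5*12 + (6 - 1)² = -60 + 5² = -60 + 25 = -35)
√((14*64)*36 + w(384, -318)) - 1*(-283154) = √((14*64)*36 - 35) - 1*(-283154) = √(896*36 - 35) + 283154 = √(32256 - 35) + 283154 = √32221 + 283154 = 283154 + √32221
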